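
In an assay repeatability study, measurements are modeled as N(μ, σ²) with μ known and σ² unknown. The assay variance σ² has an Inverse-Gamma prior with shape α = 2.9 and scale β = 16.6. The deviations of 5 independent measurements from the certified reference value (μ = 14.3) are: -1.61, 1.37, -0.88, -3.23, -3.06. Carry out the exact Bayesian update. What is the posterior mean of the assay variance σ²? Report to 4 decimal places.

With known mean μ and an Inverse-Gamma(α, β) prior on σ², the Normal likelihood is conjugate: posterior is Inv-Gamma(α + n/2, β + Σ(xᵢ−μ)²/2).
Σ(xᵢ−μ)² = (-1.61)² + (1.37)² + (-0.88)² + (-3.23)² + (-3.06)² = 25.0399.
Posterior: Inv-Gamma(2.9 + 5/2, 16.6 + 25.0399/2) = Inv-Gamma(5.40, 29.11995).
E[σ²|data] = β/(α−1) = 29.11995/4.40 = 6.6182.

6.6182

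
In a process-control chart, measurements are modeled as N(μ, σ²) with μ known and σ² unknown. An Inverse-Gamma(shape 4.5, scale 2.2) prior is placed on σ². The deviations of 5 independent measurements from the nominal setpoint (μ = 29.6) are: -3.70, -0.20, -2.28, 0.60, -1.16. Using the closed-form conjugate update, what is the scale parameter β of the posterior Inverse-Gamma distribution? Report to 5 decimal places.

With known mean μ and an Inverse-Gamma(α, β) prior on σ², the Normal likelihood is conjugate: posterior is Inv-Gamma(α + n/2, β + Σ(xᵢ−μ)²/2).
Σ(xᵢ−μ)² = (-3.70)² + (-0.20)² + (-2.28)² + (0.60)² + (-1.16)² = 20.6340.
Posterior: Inv-Gamma(4.5 + 5/2, 2.2 + 20.6340/2) = Inv-Gamma(7.00, 12.51700).
Posterior β = 12.51700.

12.51700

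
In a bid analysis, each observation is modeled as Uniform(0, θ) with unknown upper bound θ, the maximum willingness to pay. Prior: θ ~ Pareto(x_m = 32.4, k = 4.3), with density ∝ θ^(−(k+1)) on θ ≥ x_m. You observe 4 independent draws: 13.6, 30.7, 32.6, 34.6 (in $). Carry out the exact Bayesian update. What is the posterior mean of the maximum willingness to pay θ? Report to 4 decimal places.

39.3397

A Pareto(scale x_m, shape k) prior on the upper bound θ of Uniform(0, θ) is conjugate: posterior is Pareto(max(x_m, max xᵢ), k + n).
Sample maximum = 34.6; prior scale x_m = 32.4 → posterior scale = max = 34.6.
Posterior shape = 4.3 + 4 = 8.3.
E[θ|data] = k·x_m/(k−1) = 8.3·34.6/7.3 = 39.3397.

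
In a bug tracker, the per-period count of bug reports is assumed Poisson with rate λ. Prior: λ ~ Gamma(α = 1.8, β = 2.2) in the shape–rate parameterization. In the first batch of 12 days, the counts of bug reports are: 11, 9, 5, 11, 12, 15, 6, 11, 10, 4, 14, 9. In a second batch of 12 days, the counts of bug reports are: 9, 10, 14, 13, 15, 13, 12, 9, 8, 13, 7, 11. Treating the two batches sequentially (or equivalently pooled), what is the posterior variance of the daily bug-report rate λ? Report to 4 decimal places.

With a Gamma(shape α, rate β) prior, the Poisson likelihood is conjugate: the posterior is Gamma(α + ΣXᵢ, β + n).
Batch 1: sum of counts S = 117 over n = 12 days.
After batch 1: Gamma(α+S, β+n) = Gamma(1.8+117, 2.2+12) = Gamma(118.8, 14.2).
Batch 2: sum of counts S = 134 over n = 12 days.
After batch 2: Gamma(α+S, β+n) = Gamma(118.8+134, 14.2+12) = Gamma(252.8, 26.2).
Var = α/β² = 252.8/26.2² = 0.3683.

0.3683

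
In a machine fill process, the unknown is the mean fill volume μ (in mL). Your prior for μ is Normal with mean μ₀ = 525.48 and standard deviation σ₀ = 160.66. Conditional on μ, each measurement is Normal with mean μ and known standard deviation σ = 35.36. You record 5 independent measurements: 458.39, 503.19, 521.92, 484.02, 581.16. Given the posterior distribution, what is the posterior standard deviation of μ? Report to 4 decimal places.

For Normal data with known variance σ², a Normal(μ₀, σ₀²) prior on μ is conjugate. Posterior precision = 1/σ₀² + n/σ²; posterior mean is the precision-weighted average of μ₀ and x̄.
σ₀² = 160.66² = 25811.6356, σ² = 35.36² = 1250.3296; σ² + n·σ₀² = 1250.3296 + 5·25811.6356 = 130308.5076.
Posterior precision = 1/σ₀² + n/σ² = 1/25811.6356 + 5/1250.3296 = (σ² + n·σ₀²)/(σ₀²σ²) = 130308.5076/(25811.6356·1250.3296); posterior variance σₙ² = σ₀²σ²/(σ² + n·σ₀²) = 25811.6356·1250.3296/130308.5076 = 247.666500.
Posterior SD = √σₙ² = √(25811.6356·1250.3296/130308.5076) = 15.7374.

15.7374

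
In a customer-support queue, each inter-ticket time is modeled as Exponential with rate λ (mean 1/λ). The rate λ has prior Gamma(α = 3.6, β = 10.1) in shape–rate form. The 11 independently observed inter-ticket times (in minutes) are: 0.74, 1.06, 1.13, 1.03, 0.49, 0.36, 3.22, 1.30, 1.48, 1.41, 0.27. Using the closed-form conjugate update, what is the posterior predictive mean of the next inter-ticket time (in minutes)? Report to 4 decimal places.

With a Gamma(shape α, rate β) prior on the exponential rate λ, the posterior after n observations with total T = Σxᵢ is Gamma(α+n, β+T).
Sum of observations T = 12.49 minutes; n = 11.
Posterior: Gamma(3.6+11, 10.1+12.49) = Gamma(14.6, 22.59).
The predictive distribution for the next observation is Lomax; its mean is β/(α−1) = 22.59/13.6 = 1.6610.

1.6610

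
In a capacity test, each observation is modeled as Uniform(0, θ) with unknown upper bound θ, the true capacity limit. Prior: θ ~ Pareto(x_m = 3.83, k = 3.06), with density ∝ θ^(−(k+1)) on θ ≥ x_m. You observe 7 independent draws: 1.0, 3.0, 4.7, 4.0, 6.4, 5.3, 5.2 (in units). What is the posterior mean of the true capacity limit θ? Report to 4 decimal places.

A Pareto(scale x_m, shape k) prior on the upper bound θ of Uniform(0, θ) is conjugate: posterior is Pareto(max(x_m, max xᵢ), k + n).
Sample maximum = 6.4; prior scale x_m = 3.83 → posterior scale = max = 6.40.
Posterior shape = 3.06 + 7 = 10.06.
E[θ|data] = k·x_m/(k−1) = 10.06·6.40/9.06 = 7.1064.

7.1064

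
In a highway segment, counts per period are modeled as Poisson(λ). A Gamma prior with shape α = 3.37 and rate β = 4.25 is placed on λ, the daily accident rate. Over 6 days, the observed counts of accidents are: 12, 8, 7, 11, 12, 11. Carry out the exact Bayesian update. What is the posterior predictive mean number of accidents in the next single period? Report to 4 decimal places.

With a Gamma(shape α, rate β) prior, the Poisson likelihood is conjugate: the posterior is Gamma(α + ΣXᵢ, β + n).
Sum of counts S = 61 over n = 6 days.
Posterior: Gamma(α+S, β+n) = Gamma(3.37+61, 4.25+6) = Gamma(64.37, 10.25).
The predictive distribution for one future period is NegBinom with mean α/β = 6.2800.

6.2800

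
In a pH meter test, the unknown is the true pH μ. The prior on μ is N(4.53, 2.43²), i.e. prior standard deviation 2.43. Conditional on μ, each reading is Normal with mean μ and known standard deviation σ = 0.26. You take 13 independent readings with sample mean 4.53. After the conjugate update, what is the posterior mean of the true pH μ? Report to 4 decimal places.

For Normal data with known variance σ², a Normal(μ₀, σ₀²) prior on μ is conjugate. Posterior precision = 1/σ₀² + n/σ²; posterior mean is the precision-weighted average of μ₀ and x̄.
n·x̄ = 13·4.53 = 58.89.
σ₀² = 2.43² = 5.9049, σ² = 0.26² = 0.0676; σ² + n·σ₀² = 0.0676 + 13·5.9049 = 76.8313.
Posterior mean = (μ₀/σ₀² + n·x̄/σ²)/(1/σ₀² + n/σ²) = (σ²·μ₀ + σ₀²·n·x̄)/(σ² + n·σ₀²) = (0.0676·4.53 + 5.9049·58.89)/76.8313 = 348.045789/76.8313 = 4.5300.

4.5300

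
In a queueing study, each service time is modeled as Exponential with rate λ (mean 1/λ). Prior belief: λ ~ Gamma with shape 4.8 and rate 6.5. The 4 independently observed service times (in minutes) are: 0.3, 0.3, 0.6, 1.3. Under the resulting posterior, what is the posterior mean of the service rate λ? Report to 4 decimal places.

0.9778

With a Gamma(shape α, rate β) prior on the exponential rate λ, the posterior after n observations with total T = Σxᵢ is Gamma(α+n, β+T).
Sum of observations T = 2.5 minutes; n = 4.
Posterior: Gamma(4.8+4, 6.5+2.5) = Gamma(8.8, 9.0).
Posterior mean of λ = α/β = 8.8/9.0 = 0.9778.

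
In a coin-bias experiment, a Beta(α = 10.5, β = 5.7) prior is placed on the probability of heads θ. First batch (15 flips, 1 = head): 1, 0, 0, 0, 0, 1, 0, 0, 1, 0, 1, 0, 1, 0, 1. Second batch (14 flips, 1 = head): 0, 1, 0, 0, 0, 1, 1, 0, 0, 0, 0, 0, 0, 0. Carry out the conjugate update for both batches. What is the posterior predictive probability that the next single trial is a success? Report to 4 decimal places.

0.4314

The Beta prior is conjugate to a Binomial/Bernoulli likelihood; the update adds successes to α and failures to β.
After batch 1: Beta(10.5+6, 5.7+9) = Beta(16.5, 14.7).
After batch 2: Beta(16.5+3, 14.7+11) = Beta(19.5, 25.7).
For a single future Bernoulli trial, P(success | data) = α/(α+β) = 0.4314.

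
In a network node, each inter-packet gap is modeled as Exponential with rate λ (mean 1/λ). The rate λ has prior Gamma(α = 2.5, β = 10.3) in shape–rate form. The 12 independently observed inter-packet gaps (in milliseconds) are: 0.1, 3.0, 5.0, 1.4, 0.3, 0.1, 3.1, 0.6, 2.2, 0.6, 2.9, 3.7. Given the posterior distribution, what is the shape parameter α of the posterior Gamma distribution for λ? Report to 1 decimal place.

With a Gamma(shape α, rate β) prior on the exponential rate λ, the posterior after n observations with total T = Σxᵢ is Gamma(α+n, β+T).
Sum of observations T = 23.0 milliseconds; n = 12.
Posterior: Gamma(2.5+12, 10.3+23.0) = Gamma(14.5, 33.3).
Posterior α = 14.5.

14.5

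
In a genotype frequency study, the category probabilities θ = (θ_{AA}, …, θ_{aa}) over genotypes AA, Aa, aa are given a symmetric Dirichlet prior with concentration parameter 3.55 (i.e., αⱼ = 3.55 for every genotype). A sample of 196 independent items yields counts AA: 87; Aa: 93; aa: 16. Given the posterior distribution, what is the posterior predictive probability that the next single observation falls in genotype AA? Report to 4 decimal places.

0.4382

The Dirichlet prior is conjugate to the Multinomial likelihood: each posterior αⱼ = prior αⱼ + observed count nⱼ.
Posterior concentration: (90.55, 96.55, 19.55), total = 206.65.
P(next = AA | data) = α_{AA}/Σα = 0.4382.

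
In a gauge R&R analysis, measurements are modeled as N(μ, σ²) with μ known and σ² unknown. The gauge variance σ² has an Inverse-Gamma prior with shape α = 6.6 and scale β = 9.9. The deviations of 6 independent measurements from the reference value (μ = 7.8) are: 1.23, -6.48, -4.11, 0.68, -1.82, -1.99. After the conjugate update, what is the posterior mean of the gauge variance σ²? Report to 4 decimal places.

5.1122

With known mean μ and an Inverse-Gamma(α, β) prior on σ², the Normal likelihood is conjugate: posterior is Inv-Gamma(α + n/2, β + Σ(xᵢ−μ)²/2).
Σ(xᵢ−μ)² = (1.23)² + (-6.48)² + (-4.11)² + (0.68)² + (-1.82)² + (-1.99)² = 68.1303.
Posterior: Inv-Gamma(6.6 + 6/2, 9.9 + 68.1303/2) = Inv-Gamma(9.60, 43.96515).
E[σ²|data] = β/(α−1) = 43.96515/8.60 = 5.1122.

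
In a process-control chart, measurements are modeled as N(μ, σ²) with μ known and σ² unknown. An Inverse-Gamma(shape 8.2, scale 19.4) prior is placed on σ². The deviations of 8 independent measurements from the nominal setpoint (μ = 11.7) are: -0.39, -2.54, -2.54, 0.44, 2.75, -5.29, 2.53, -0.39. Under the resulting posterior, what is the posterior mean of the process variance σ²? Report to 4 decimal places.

With known mean μ and an Inverse-Gamma(α, β) prior on σ², the Normal likelihood is conjugate: posterior is Inv-Gamma(α + n/2, β + Σ(xᵢ−μ)²/2).
Σ(xᵢ−μ)² = (-0.39)² + (-2.54)² + (-2.54)² + (0.44)² + (2.75)² + (-5.29)² + (2.53)² + (-0.39)² = 55.3485.
Posterior: Inv-Gamma(8.2 + 8/2, 19.4 + 55.3485/2) = Inv-Gamma(12.20, 47.07425).
E[σ²|data] = β/(α−1) = 47.07425/11.20 = 4.2031.

4.2031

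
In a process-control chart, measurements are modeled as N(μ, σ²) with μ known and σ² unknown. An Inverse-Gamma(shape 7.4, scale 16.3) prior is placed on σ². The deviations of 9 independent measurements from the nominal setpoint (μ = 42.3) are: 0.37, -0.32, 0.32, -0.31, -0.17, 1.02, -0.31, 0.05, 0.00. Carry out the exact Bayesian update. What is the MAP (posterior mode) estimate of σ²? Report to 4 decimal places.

With known mean μ and an Inverse-Gamma(α, β) prior on σ², the Normal likelihood is conjugate: posterior is Inv-Gamma(α + n/2, β + Σ(xᵢ−μ)²/2).
Σ(xᵢ−μ)² = (0.37)² + (-0.32)² + (0.32)² + (-0.31)² + (-0.17)² + (1.02)² + (-0.31)² + (0.05)² + (0.00)² = 1.6057.
Posterior: Inv-Gamma(7.4 + 9/2, 16.3 + 1.6057/2) = Inv-Gamma(11.90, 17.10285).
Mode = β/(α+1) = 17.10285/12.90 = 1.3258.

1.3258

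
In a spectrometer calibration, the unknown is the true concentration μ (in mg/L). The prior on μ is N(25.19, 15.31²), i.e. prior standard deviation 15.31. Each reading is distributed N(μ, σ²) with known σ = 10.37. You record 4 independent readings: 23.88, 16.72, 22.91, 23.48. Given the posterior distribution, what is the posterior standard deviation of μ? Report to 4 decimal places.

For Normal data with known variance σ², a Normal(μ₀, σ₀²) prior on μ is conjugate. Posterior precision = 1/σ₀² + n/σ²; posterior mean is the precision-weighted average of μ₀ and x̄.
σ₀² = 15.31² = 234.3961, σ² = 10.37² = 107.5369; σ² + n·σ₀² = 107.5369 + 4·234.3961 = 1045.1213.
Posterior precision = 1/σ₀² + n/σ² = 1/234.3961 + 4/107.5369 = (σ² + n·σ₀²)/(σ₀²σ²) = 1045.1213/(234.3961·107.5369); posterior variance σₙ² = σ₀²σ²/(σ² + n·σ₀²) = 234.3961·107.5369/1045.1213 = 24.117995.
Posterior SD = √σₙ² = √(234.3961·107.5369/1045.1213) = 4.9110.

4.9110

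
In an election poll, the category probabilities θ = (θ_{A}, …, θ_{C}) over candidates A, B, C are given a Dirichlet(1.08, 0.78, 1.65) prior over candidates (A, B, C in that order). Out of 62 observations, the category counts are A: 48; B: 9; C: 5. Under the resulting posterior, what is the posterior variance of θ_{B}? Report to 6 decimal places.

0.001910

The Dirichlet prior is conjugate to the Multinomial likelihood: each posterior αⱼ = prior αⱼ + observed count nⱼ.
Posterior concentration: (49.08, 9.78, 6.65), total = 65.51.
Var[θ_j] = α_j(Σα−α_j)/((Σα)²(Σα+1)) = 9.78·55.73/(65.51²·66.51) = 0.001910.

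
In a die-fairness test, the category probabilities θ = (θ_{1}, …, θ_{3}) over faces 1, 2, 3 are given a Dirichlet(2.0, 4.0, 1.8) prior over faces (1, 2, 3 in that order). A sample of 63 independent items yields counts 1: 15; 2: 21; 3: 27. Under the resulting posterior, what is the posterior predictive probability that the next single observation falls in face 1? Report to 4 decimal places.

The Dirichlet prior is conjugate to the Multinomial likelihood: each posterior αⱼ = prior αⱼ + observed count nⱼ.
Posterior concentration: (17.0, 25.0, 28.8), total = 70.8.
P(next = 1 | data) = α_{1}/Σα = 0.2401.

0.2401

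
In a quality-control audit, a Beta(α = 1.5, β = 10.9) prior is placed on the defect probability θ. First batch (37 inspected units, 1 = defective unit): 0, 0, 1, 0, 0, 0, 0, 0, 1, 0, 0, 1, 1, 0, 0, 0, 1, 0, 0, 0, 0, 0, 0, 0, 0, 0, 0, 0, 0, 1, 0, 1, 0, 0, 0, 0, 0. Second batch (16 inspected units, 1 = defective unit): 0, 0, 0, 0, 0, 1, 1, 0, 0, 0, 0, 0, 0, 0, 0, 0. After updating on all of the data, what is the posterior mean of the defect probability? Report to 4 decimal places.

0.1606

The Beta prior is conjugate to a Binomial/Bernoulli likelihood; the update adds successes to α and failures to β.
After batch 1: Beta(1.5+7, 10.9+30) = Beta(8.5, 40.9).
After batch 2: Beta(8.5+2, 40.9+14) = Beta(10.5, 54.9).
Posterior mean = α/(α+β) = 10.5/65.4 = 0.1606.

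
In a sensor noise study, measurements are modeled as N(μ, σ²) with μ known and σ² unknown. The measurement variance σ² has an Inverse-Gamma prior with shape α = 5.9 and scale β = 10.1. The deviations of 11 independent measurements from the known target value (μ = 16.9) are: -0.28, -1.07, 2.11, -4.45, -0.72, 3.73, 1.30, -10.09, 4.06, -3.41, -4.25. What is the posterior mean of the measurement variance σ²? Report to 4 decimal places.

With known mean μ and an Inverse-Gamma(α, β) prior on σ², the Normal likelihood is conjugate: posterior is Inv-Gamma(α + n/2, β + Σ(xᵢ−μ)²/2).
Σ(xᵢ−μ)² = (-0.28)² + (-1.07)² + (2.11)² + (-4.45)² + (-0.72)² + (3.73)² + (1.30)² + (-10.09)² + (4.06)² + (-3.41)² + (-4.25)² = 189.5815.
Posterior: Inv-Gamma(5.9 + 11/2, 10.1 + 189.5815/2) = Inv-Gamma(11.40, 104.89075).
E[σ²|data] = β/(α−1) = 104.89075/10.40 = 10.0856.

10.0856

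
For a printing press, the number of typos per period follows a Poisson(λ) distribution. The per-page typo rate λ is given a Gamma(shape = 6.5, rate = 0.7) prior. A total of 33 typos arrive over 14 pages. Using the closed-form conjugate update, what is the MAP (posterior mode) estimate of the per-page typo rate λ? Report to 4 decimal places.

With a Gamma(shape α, rate β) prior, the Poisson likelihood is conjugate: the posterior is Gamma(α + ΣXᵢ, β + n).
Posterior: Gamma(α+S, β+n) = Gamma(6.5+33, 0.7+14) = Gamma(39.5, 14.7).
Mode of Gamma(α,β) for α≥1 is (α−1)/β = 38.5/14.7 = 2.6190.

2.6190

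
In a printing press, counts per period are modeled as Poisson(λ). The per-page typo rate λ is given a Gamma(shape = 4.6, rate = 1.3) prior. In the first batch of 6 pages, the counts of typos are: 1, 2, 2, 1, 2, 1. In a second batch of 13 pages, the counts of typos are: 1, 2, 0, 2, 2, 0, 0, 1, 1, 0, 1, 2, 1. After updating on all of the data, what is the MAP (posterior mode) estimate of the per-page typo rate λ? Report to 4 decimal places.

1.2611

With a Gamma(shape α, rate β) prior, the Poisson likelihood is conjugate: the posterior is Gamma(α + ΣXᵢ, β + n).
Batch 1: sum of counts S = 9 over n = 6 pages.
After batch 1: Gamma(α+S, β+n) = Gamma(4.6+9, 1.3+6) = Gamma(13.6, 7.3).
Batch 2: sum of counts S = 13 over n = 13 pages.
After batch 2: Gamma(α+S, β+n) = Gamma(13.6+13, 7.3+13) = Gamma(26.6, 20.3).
Mode of Gamma(α,β) for α≥1 is (α−1)/β = 25.6/20.3 = 1.2611.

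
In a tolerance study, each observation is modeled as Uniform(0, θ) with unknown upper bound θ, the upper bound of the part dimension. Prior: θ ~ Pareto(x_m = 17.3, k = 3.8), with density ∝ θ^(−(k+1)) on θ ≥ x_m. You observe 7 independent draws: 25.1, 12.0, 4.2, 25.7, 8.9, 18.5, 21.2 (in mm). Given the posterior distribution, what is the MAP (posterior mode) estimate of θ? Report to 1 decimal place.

A Pareto(scale x_m, shape k) prior on the upper bound θ of Uniform(0, θ) is conjugate: posterior is Pareto(max(x_m, max xᵢ), k + n).
Sample maximum = 25.7; prior scale x_m = 17.3 → posterior scale = max = 25.7.
Posterior shape = 3.8 + 7 = 10.8.
The Pareto density is decreasing on [x_m, ∞), so the mode is x_m = 25.7.

25.7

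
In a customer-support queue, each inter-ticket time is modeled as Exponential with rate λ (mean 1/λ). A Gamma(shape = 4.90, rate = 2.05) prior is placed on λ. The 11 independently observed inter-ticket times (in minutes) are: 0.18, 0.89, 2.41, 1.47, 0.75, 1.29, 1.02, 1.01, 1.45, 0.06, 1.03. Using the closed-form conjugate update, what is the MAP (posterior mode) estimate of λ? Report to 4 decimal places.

With a Gamma(shape α, rate β) prior on the exponential rate λ, the posterior after n observations with total T = Σxᵢ is Gamma(α+n, β+T).
Sum of observations T = 11.56 minutes; n = 11.
Posterior: Gamma(4.90+11, 2.05+11.56) = Gamma(15.90, 13.61).
Mode = (α−1)/β = 1.0948.

1.0948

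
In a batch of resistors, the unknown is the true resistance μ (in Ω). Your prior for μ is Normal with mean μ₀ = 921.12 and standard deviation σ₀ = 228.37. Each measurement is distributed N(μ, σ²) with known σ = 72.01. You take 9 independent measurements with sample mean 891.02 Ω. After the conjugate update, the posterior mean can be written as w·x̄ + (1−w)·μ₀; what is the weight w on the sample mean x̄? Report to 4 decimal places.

For Normal data with known variance σ², a Normal(μ₀, σ₀²) prior on μ is conjugate. Posterior precision = 1/σ₀² + n/σ²; posterior mean is the precision-weighted average of μ₀ and x̄.
σ₀² = 228.37² = 52152.8569, σ² = 72.01² = 5185.4401. Prior precision 1/σ₀² = 1/52152.8569; data precision n/σ² = 9/5185.4401.
w = (n/σ²)/(1/σ₀² + n/σ²) = n·σ₀²/(σ² + n·σ₀²) = 9·52152.8569/(5185.4401 + 9·52152.8569) = 469375.7121/474561.1522 = 0.9891.

0.9891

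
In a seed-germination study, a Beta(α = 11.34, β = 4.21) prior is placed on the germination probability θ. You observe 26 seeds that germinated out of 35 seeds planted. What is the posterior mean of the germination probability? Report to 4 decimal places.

The Beta prior is conjugate to a Binomial/Bernoulli likelihood; the update adds successes to α and failures to β.
Posterior: Beta(α+k, β+n−k) = Beta(11.34+26, 4.21+9) = Beta(37.34, 13.21).
Posterior mean = α/(α+β) = 37.34/50.55 = 0.7387.

0.7387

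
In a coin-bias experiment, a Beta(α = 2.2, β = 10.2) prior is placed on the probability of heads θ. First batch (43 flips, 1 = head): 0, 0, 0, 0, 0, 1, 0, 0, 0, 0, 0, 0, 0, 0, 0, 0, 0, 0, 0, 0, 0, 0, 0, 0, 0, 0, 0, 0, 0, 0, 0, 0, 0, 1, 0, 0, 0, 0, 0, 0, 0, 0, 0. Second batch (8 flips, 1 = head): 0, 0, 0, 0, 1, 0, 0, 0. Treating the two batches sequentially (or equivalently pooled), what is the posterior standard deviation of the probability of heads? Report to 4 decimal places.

The Beta prior is conjugate to a Binomial/Bernoulli likelihood; the update adds successes to α and failures to β.
After batch 1: Beta(2.2+2, 10.2+41) = Beta(4.2, 51.2).
After batch 2: Beta(4.2+1, 51.2+7) = Beta(5.2, 58.2).
Var = αβ/((α+β)²(α+β+1)) = 5.2·58.2/(63.4²·64.4) = 0.00116913; SD = √0.00116913 = 0.0342.

0.0342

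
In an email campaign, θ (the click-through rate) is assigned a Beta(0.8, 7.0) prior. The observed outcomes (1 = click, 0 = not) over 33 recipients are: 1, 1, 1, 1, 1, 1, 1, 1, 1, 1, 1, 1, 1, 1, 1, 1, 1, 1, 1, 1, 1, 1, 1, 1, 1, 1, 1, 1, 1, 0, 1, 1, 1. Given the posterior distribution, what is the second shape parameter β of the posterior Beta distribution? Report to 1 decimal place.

The Beta prior is conjugate to a Binomial/Bernoulli likelihood; the update adds successes to α and failures to β.
Posterior: Beta(α+k, β+n−k) = Beta(0.8+32, 7.0+1) = Beta(32.8, 8.0).
Posterior β = 8.0.

8.0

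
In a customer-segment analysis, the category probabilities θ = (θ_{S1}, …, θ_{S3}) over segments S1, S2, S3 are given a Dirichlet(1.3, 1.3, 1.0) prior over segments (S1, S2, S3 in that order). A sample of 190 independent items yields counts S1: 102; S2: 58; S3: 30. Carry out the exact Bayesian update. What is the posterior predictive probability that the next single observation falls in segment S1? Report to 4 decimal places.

The Dirichlet prior is conjugate to the Multinomial likelihood: each posterior αⱼ = prior αⱼ + observed count nⱼ.
Posterior concentration: (103.3, 59.3, 31.0), total = 193.6.
P(next = S1 | data) = α_{S1}/Σα = 0.5336.

0.5336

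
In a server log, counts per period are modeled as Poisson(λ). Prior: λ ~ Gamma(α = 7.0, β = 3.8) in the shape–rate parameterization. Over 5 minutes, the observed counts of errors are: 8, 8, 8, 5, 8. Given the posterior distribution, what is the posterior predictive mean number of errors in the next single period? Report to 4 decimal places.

With a Gamma(shape α, rate β) prior, the Poisson likelihood is conjugate: the posterior is Gamma(α + ΣXᵢ, β + n).
Sum of counts S = 37 over n = 5 minutes.
Posterior: Gamma(α+S, β+n) = Gamma(7.0+37, 3.8+5) = Gamma(44.0, 8.8).
The predictive distribution for one future period is NegBinom with mean α/β = 5.0000.

5.0000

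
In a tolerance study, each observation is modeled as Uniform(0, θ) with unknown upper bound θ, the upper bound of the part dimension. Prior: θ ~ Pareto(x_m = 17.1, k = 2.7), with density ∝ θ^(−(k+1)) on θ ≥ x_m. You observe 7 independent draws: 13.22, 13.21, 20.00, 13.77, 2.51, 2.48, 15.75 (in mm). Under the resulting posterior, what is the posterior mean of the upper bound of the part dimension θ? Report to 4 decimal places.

A Pareto(scale x_m, shape k) prior on the upper bound θ of Uniform(0, θ) is conjugate: posterior is Pareto(max(x_m, max xᵢ), k + n).
Sample maximum = 20.00; prior scale x_m = 17.1 → posterior scale = max = 20.00.
Posterior shape = 2.7 + 7 = 9.7.
E[θ|data] = k·x_m/(k−1) = 9.7·20.00/8.7 = 22.2989.

22.2989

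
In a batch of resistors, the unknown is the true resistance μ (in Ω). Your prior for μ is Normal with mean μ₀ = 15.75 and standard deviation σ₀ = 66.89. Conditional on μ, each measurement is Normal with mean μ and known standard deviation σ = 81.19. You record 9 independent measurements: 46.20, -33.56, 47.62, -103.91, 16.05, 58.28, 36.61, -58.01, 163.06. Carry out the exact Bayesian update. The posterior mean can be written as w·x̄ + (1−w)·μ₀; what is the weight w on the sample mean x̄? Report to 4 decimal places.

0.8593

For Normal data with known variance σ², a Normal(μ₀, σ₀²) prior on μ is conjugate. Posterior precision = 1/σ₀² + n/σ²; posterior mean is the precision-weighted average of μ₀ and x̄.
σ₀² = 66.89² = 4474.2721, σ² = 81.19² = 6591.8161. Prior precision 1/σ₀² = 1/4474.2721; data precision n/σ² = 9/6591.8161.
w = (n/σ²)/(1/σ₀² + n/σ²) = n·σ₀²/(σ² + n·σ₀²) = 9·4474.2721/(6591.8161 + 9·4474.2721) = 40268.4489/46860.265 = 0.8593.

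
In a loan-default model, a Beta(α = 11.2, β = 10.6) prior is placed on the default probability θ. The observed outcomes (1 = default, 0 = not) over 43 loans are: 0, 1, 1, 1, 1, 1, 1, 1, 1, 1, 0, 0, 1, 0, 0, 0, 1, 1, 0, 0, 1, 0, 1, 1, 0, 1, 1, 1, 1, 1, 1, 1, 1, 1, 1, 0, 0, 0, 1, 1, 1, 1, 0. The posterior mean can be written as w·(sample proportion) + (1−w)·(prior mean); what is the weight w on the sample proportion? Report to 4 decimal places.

The Beta prior is conjugate to a Binomial/Bernoulli likelihood; the update adds successes to α and failures to β.
Posterior mean = (α₀+k)/(α₀+β₀+n) = [n/(α₀+β₀+n)]·(k/n) + [(α₀+β₀)/(α₀+β₀+n)]·α₀/(α₀+β₀), so only n and the prior enter the weight.
The weight on the data is w = n/(α₀+β₀+n) = 43/(11.2+10.6+43) = 43/64.8 = 0.6636.

0.6636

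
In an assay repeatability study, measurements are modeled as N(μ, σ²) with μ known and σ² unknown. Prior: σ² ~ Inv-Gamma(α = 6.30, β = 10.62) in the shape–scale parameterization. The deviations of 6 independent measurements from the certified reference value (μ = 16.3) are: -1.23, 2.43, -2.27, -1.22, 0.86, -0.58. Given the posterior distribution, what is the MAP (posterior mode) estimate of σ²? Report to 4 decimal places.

With known mean μ and an Inverse-Gamma(α, β) prior on σ², the Normal likelihood is conjugate: posterior is Inv-Gamma(α + n/2, β + Σ(xᵢ−μ)²/2).
Σ(xᵢ−μ)² = (-1.23)² + (2.43)² + (-2.27)² + (-1.22)² + (0.86)² + (-0.58)² = 15.1351.
Posterior: Inv-Gamma(6.30 + 6/2, 10.62 + 15.1351/2) = Inv-Gamma(9.30, 18.18755).
Mode = β/(α+1) = 18.18755/10.30 = 1.7658.

1.7658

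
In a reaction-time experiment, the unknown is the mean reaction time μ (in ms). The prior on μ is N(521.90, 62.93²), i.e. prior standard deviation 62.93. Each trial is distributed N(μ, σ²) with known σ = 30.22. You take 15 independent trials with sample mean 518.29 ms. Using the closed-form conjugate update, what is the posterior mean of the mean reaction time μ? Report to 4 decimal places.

For Normal data with known variance σ², a Normal(μ₀, σ₀²) prior on μ is conjugate. Posterior precision = 1/σ₀² + n/σ²; posterior mean is the precision-weighted average of μ₀ and x̄.
n·x̄ = 15·518.29 = 7774.35.
σ₀² = 62.93² = 3960.1849, σ² = 30.22² = 913.2484; σ² + n·σ₀² = 913.2484 + 15·3960.1849 = 60316.0219.
Posterior mean = (μ₀/σ₀² + n·x̄/σ²)/(1/σ₀² + n/σ²) = (σ²·μ₀ + σ₀²·n·x̄)/(σ² + n·σ₀²) = (913.2484·521.90 + 3960.1849·7774.35)/60316.0219 = 31264487.817275/60316.0219 = 518.3447.

518.3447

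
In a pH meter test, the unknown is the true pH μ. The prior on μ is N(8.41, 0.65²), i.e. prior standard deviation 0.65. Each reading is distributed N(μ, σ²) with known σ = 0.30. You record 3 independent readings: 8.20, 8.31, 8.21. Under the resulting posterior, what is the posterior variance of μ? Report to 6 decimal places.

0.028011

For Normal data with known variance σ², a Normal(μ₀, σ₀²) prior on μ is conjugate. Posterior precision = 1/σ₀² + n/σ²; posterior mean is the precision-weighted average of μ₀ and x̄.
σ₀² = 0.65² = 0.4225, σ² = 0.30² = 0.09; σ² + n·σ₀² = 0.09 + 3·0.4225 = 1.3575.
Posterior precision = 1/σ₀² + n/σ² = 1/0.4225 + 3/0.09 = (σ² + n·σ₀²)/(σ₀²σ²) = 1.3575/(0.4225·0.09); posterior variance σₙ² = σ₀²σ²/(σ² + n·σ₀²) = 0.4225·0.09/1.3575 = 0.028011.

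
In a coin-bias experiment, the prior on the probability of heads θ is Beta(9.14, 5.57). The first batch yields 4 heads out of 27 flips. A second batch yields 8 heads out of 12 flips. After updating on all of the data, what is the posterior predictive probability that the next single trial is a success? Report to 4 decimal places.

The Beta prior is conjugate to a Binomial/Bernoulli likelihood; the update adds successes to α and failures to β.
After batch 1: Beta(9.14+4, 5.57+23) = Beta(13.14, 28.57).
After batch 2: Beta(13.14+8, 28.57+4) = Beta(21.14, 32.57).
For a single future Bernoulli trial, P(success | data) = α/(α+β) = 0.3936.

0.3936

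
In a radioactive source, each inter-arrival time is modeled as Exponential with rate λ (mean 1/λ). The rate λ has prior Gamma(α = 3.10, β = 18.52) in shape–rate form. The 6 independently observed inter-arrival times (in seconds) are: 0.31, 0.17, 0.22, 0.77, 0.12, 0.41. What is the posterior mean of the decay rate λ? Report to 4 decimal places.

With a Gamma(shape α, rate β) prior on the exponential rate λ, the posterior after n observations with total T = Σxᵢ is Gamma(α+n, β+T).
Sum of observations T = 2.00 seconds; n = 6.
Posterior: Gamma(3.10+6, 18.52+2.00) = Gamma(9.10, 20.52).
Posterior mean of λ = α/β = 9.10/20.52 = 0.4435.

0.4435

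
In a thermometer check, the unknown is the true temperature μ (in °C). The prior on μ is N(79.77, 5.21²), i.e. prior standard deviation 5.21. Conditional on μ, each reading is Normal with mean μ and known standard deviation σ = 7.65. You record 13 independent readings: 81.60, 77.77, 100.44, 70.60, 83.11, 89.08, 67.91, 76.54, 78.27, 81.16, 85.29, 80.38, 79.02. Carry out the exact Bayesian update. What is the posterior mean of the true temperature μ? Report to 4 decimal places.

80.7043

For Normal data with known variance σ², a Normal(μ₀, σ₀²) prior on μ is conjugate. Posterior precision = 1/σ₀² + n/σ²; posterior mean is the precision-weighted average of μ₀ and x̄.
Σxᵢ = 81.60 + 77.77 + 100.44 + 70.60 + 83.11 + 89.08 + 67.91 + 76.54 + 78.27 + 81.16 + 85.29 + 80.38 + 79.02 = 1051.17, so n·x̄ = 1051.17.
σ₀² = 5.21² = 27.1441, σ² = 7.65² = 58.5225; σ² + n·σ₀² = 58.5225 + 13·27.1441 = 411.3958.
Posterior mean = (μ₀/σ₀² + n·x̄/σ²)/(1/σ₀² + n/σ²) = (σ²·μ₀ + σ₀²·n·x̄)/(σ² + n·σ₀²) = (58.5225·79.77 + 27.1441·1051.17)/411.3958 = 33201.403422/411.3958 = 80.7043.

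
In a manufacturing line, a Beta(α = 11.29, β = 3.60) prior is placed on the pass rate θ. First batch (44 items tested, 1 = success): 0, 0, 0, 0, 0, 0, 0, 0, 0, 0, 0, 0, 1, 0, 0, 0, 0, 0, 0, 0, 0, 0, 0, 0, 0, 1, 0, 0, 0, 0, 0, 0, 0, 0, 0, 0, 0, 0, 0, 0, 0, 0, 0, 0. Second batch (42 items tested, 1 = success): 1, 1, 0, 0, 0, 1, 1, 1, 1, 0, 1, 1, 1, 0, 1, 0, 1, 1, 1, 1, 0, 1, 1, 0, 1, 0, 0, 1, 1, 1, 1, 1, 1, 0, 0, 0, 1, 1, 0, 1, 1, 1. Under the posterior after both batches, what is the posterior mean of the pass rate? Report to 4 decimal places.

0.4093

The Beta prior is conjugate to a Binomial/Bernoulli likelihood; the update adds successes to α and failures to β.
After batch 1: Beta(11.29+2, 3.60+42) = Beta(13.29, 45.60).
After batch 2: Beta(13.29+28, 45.60+14) = Beta(41.29, 59.60).
Posterior mean = α/(α+β) = 41.29/100.89 = 0.4093.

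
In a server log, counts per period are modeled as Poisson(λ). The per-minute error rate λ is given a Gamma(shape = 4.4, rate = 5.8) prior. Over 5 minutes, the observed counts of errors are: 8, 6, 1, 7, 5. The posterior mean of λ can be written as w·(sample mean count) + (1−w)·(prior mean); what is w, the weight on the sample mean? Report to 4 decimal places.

With a Gamma(shape α, rate β) prior, the Poisson likelihood is conjugate: the posterior is Gamma(α + ΣXᵢ, β + n).
Posterior mean = (α₀+S)/(β₀+n) = [n/(β₀+n)]·(S/n) + [β₀/(β₀+n)]·(α₀/β₀), so only n and β₀ enter the weight.
Weight on data w = n/(β₀+n) = 5/(5.8+5) = 5/10.8 = 0.4630.

0.4630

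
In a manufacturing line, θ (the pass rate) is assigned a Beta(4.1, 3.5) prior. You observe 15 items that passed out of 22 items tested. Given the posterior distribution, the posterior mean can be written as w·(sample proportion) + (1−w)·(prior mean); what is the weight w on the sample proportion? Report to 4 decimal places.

0.7432

The Beta prior is conjugate to a Binomial/Bernoulli likelihood; the update adds successes to α and failures to β.
Posterior mean = (α₀+k)/(α₀+β₀+n) = [n/(α₀+β₀+n)]·(k/n) + [(α₀+β₀)/(α₀+β₀+n)]·α₀/(α₀+β₀), so only n and the prior enter the weight.
The weight on the data is w = n/(α₀+β₀+n) = 22/(4.1+3.5+22) = 22/29.6 = 0.7432.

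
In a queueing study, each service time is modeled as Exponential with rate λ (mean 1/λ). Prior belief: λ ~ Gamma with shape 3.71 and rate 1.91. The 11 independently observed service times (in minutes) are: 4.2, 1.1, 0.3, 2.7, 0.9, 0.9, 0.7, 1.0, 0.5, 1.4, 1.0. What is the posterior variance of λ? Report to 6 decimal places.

With a Gamma(shape α, rate β) prior on the exponential rate λ, the posterior after n observations with total T = Σxᵢ is Gamma(α+n, β+T).
Sum of observations T = 14.7 minutes; n = 11.
Posterior: Gamma(3.71+11, 1.91+14.7) = Gamma(14.71, 16.61).
Var = α/β² = 0.053318.

0.053318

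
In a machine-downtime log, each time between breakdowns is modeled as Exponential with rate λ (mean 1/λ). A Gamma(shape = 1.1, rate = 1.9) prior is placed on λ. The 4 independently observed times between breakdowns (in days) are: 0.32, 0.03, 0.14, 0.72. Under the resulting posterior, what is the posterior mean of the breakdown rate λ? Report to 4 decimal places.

With a Gamma(shape α, rate β) prior on the exponential rate λ, the posterior after n observations with total T = Σxᵢ is Gamma(α+n, β+T).
Sum of observations T = 1.21 days; n = 4.
Posterior: Gamma(1.1+4, 1.9+1.21) = Gamma(5.1, 3.11).
Posterior mean of λ = α/β = 5.1/3.11 = 1.6399.

1.6399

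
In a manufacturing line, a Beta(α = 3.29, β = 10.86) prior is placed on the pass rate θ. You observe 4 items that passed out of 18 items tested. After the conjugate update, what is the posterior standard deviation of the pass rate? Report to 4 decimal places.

0.0727

The Beta prior is conjugate to a Binomial/Bernoulli likelihood; the update adds successes to α and failures to β.
Posterior: Beta(α+k, β+n−k) = Beta(3.29+4, 10.86+14) = Beta(7.29, 24.86).
Var = αβ/((α+β)²(α+β+1)) = 7.29·24.86/(32.15²·33.15) = 0.00528912; SD = √0.00528912 = 0.0727.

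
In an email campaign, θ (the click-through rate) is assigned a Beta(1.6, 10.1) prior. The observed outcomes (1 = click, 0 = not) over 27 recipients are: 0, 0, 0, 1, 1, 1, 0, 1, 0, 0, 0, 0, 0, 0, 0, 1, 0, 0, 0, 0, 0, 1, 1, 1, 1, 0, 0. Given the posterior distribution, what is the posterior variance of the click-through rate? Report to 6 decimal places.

0.005010

The Beta prior is conjugate to a Binomial/Bernoulli likelihood; the update adds successes to α and failures to β.
Posterior: Beta(α+k, β+n−k) = Beta(1.6+9, 10.1+18) = Beta(10.6, 28.1).
Var = αβ/((α+β)²(α+β+1)) = 10.6·28.1/(38.7²·39.7) = 0.005010.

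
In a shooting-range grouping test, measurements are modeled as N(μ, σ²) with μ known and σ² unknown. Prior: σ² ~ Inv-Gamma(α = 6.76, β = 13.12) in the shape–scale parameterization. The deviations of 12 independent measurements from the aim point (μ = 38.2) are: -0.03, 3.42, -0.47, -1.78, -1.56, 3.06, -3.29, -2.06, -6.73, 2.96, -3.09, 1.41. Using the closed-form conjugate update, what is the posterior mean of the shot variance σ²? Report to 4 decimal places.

5.6880

With known mean μ and an Inverse-Gamma(α, β) prior on σ², the Normal likelihood is conjugate: posterior is Inv-Gamma(α + n/2, β + Σ(xᵢ−μ)²/2).
Σ(xᵢ−μ)² = (-0.03)² + (3.42)² + (-0.47)² + (-1.78)² + (-1.56)² + (3.06)² + (-3.29)² + (-2.06)² + (-6.73)² + (2.96)² + (-3.09)² + (1.41)² = 107.5422.
Posterior: Inv-Gamma(6.76 + 12/2, 13.12 + 107.5422/2) = Inv-Gamma(12.76, 66.89110).
E[σ²|data] = β/(α−1) = 66.89110/11.76 = 5.6880.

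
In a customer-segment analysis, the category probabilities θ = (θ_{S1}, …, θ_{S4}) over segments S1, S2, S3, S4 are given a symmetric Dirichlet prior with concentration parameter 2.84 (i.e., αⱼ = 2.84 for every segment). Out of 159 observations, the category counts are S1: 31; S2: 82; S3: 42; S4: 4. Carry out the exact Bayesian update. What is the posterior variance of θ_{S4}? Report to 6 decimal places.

The Dirichlet prior is conjugate to the Multinomial likelihood: each posterior αⱼ = prior αⱼ + observed count nⱼ.
Posterior concentration: (33.84, 84.84, 44.84, 6.84), total = 170.36.
Var[θ_j] = α_j(Σα−α_j)/((Σα)²(Σα+1)) = 6.84·163.52/(170.36²·171.36) = 0.000225.

0.000225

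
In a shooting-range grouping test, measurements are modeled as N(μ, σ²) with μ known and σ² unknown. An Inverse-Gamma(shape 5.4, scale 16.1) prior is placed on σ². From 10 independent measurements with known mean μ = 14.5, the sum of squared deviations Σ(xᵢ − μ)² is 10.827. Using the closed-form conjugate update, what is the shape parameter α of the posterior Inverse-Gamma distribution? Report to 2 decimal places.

With known mean μ and an Inverse-Gamma(α, β) prior on σ², the Normal likelihood is conjugate: posterior is Inv-Gamma(α + n/2, β + Σ(xᵢ−μ)²/2).
Posterior: Inv-Gamma(5.4 + 10/2, 16.1 + 10.827/2) = Inv-Gamma(10.40, 21.5135).
Posterior α = 10.40.

10.40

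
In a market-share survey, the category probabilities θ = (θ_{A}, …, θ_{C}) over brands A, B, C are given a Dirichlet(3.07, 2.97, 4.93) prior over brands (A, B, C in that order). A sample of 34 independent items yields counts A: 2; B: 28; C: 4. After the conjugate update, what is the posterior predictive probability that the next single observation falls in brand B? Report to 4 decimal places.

0.6887

The Dirichlet prior is conjugate to the Multinomial likelihood: each posterior αⱼ = prior αⱼ + observed count nⱼ.
Posterior concentration: (5.07, 30.97, 8.93), total = 44.97.
P(next = B | data) = α_{B}/Σα = 0.6887.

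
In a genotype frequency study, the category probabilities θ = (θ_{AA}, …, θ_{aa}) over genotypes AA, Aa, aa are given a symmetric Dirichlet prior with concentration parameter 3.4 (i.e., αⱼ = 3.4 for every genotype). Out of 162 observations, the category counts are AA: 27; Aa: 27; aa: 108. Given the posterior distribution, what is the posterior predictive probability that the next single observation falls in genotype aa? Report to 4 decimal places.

0.6469

The Dirichlet prior is conjugate to the Multinomial likelihood: each posterior αⱼ = prior αⱼ + observed count nⱼ.
Posterior concentration: (30.4, 30.4, 111.4), total = 172.2.
P(next = aa | data) = α_{aa}/Σα = 0.6469.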